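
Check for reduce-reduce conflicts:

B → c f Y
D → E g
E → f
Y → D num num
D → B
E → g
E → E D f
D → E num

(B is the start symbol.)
Yes — I11: [D → E g .] vs [E → g .]

Augment with B' → B and build the canonical LR(0) collection (I0 = CLOSURE({[B' → . B]}), then GOTO on every symbol after a dot until no new states appear). It has 16 states:
  I0: { [B → . c f Y], [B' → . B] }  — shift
  I1: { [B' → B .] }  — accept
  I2: { [B → c . f Y] }  — shift
  I3: { [B → . c f Y], [B → c f . Y], [D → . B], [D → . E g], [D → . E num], [E → . E D f], [E → . f], [E → . g], [Y → . D num num] }  — shift
  I4: { [D → B .] }  — reduce
  I5: { [Y → D . num num] }  — shift
  I6: { [B → . c f Y], [D → . B], [D → . E g], [D → . E num], [D → E . g], [D → E . num], [E → . E D f], [E → . f], [E → . g], [E → E . D f] }  — shift
  I7: { [B → c f Y .] }  — reduce
  I8: { [E → f .] }  — reduce
  I9: { [E → g .] }  — reduce
  I10: { [E → E D . f] }  — shift
  I11: { [D → E g .], [E → g .] }  — 2 reduces
  I12: { [D → E num .] }  — reduce
  I13: { [E → E D f .] }  — reduce
  I14: { [Y → D num . num] }  — shift
  I15: { [Y → D num num .] }  — reduce

I11 contains complete items [D → E g .], [E → g .] — reduce-reduce conflict.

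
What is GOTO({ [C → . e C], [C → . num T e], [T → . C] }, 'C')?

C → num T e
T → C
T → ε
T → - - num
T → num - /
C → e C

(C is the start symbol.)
{ [T → C .] }

GOTO(I, 'C') = CLOSURE({ [A → αX.β] : [A → α.Xβ] ∈ I, X = 'C' })

Items with dot before 'C', with the dot advanced:
  [T → . C] → [T → C .]
Closure adds nothing (no advanced item has the dot before a non-terminal).

GOTO = { [T → C .] }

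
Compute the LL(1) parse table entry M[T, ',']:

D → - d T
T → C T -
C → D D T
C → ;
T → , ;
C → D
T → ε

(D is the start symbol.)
To find M[T, ','], we find productions for T where ',' is in the predict set (PREDICT(N → α) = (FIRST(α) \ {ε}) ∪ (FOLLOW(N) if α ⇒* ε)).

Relevant sets:
  FIRST(C) = { '-', ';' }
  FOLLOW(T) = { $, ',', '-', ';' }

T → C T -: PREDICT = { '-', ';' }
T → , ;: PREDICT = { ',' }
  ',' is in predict set, so this production goes in M[T, ',']
T → ε: PREDICT = { $, ',', '-', ';' }
  ',' is in predict set, so this production goes in M[T, ',']

M[T, ','] = T → , ;, T → ε  (a multiply-defined cell — the grammar is not LL(1))

Answer: T → , ;, T → ε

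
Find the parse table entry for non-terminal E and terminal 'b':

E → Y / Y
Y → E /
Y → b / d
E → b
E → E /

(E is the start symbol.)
E → Y / Y, E → b, E → E /

To find M[E, 'b'], we find productions for E where 'b' is in the predict set (PREDICT(N → α) = (FIRST(α) \ {ε}) ∪ (FOLLOW(N) if α ⇒* ε)).

Relevant sets:
  FIRST(Y) = { 'b' }
  FIRST(E) = { 'b' }

E → Y / Y: PREDICT = { 'b' }
  'b' is in predict set, so this production goes in M[E, 'b']
E → b: PREDICT = { 'b' }
  'b' is in predict set, so this production goes in M[E, 'b']
E → E /: PREDICT = { 'b' }
  'b' is in predict set, so this production goes in M[E, 'b']

M[E, 'b'] = E → Y / Y, E → b, E → E /  (a multiply-defined cell — the grammar is not LL(1))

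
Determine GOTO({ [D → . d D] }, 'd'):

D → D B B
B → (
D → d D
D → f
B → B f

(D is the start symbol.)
{ [D → . D B B], [D → . d D], [D → . f], [D → d . D] }

GOTO(I, 'd') = CLOSURE({ [A → αX.β] : [A → α.Xβ] ∈ I, X = 'd' })

Items with dot before 'd', with the dot advanced:
  [D → . d D] → [D → d . D]
Closure of the advanced items:
  [D → d . D] has the dot before D: add [D → . D B B], [D → . d D], [D → . f]

GOTO = { [D → . D B B], [D → . d D], [D → . f], [D → d . D] }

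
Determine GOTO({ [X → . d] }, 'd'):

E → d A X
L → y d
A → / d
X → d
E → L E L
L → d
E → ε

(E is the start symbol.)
GOTO(I, 'd') = CLOSURE({ [A → αX.β] : [A → α.Xβ] ∈ I, X = 'd' })

Items with dot before 'd', with the dot advanced:
  [X → . d] → [X → d .]
Closure adds nothing (no advanced item has the dot before a non-terminal).

GOTO = { [X → d .] }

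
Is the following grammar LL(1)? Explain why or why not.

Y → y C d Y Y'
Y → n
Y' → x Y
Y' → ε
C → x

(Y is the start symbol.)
A grammar is LL(1) if for each non-terminal N with multiple productions, the predict sets of those productions are pairwise disjoint, where PREDICT(N → α) = (FIRST(α) \ {ε}) ∪ (FOLLOW(N) if α ⇒* ε).

Relevant sets:
  FOLLOW(Y') = { $, 'x' }

For Y:
  PREDICT(Y → y C d Y Y') = { 'y' }
  PREDICT(Y → n) = { 'n' }
For Y':
  PREDICT(Y' → x Y) = { 'x' }
  PREDICT(Y' → ε) = { $, 'x' }
C has a single production, so nothing to check there.

Conflict found: Predict set conflict for Y': { 'x' }
The grammar is NOT LL(1).

Answer: No. Predict set conflict for Y': { 'x' }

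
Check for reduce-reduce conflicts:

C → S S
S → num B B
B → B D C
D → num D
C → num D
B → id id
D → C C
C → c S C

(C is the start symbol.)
Yes — I10: [C → num D .] vs [D → num D .]

A reduce-reduce conflict occurs when an LR(0) state has two complete items [A → α .] and [B → β .] — both call for a reduction, and with no lookahead the parser cannot choose between them.

Augment with C' → C and build the canonical LR(0) collection (I0 = CLOSURE({[C' → . C]}), then GOTO on every symbol after a dot until no new states appear). It has 20 states:
  I0: { [C → . S S], [C → . c S C], [C → . num D], [C' → . C], [S → . num B B] }  — shift
  I1: { [C' → C .] }  — accept
  I2: { [C → S . S], [S → . num B B] }  — shift
  I3: { [C → c . S C], [S → . num B B] }  — shift
  I4: { [B → . B D C], [B → . id id], [C → . S S], [C → . c S C], [C → . num D], [C → num . D], [D → . C C], [D → . num D], [S → . num B B], [S → num . B B] }  — shift
  I5: { [B → . B D C], [B → . id id], [B → B . D C], [C → . S S], [C → . c S C], [C → . num D], [D → . C C], [D → . num D], [S → . num B B], [S → num B . B] }  — shift
  I6: { [C → . S S], [C → . c S C], [C → . num D], [D → C . C], [S → . num B B] }  — shift
  I7: { [C → num D .] }  — reduce
  I8: { [B → id . id] }  — shift
  I9: { [B → . B D C], [B → . id id], [C → . S S], [C → . c S C], [C → . num D], [C → num . D], [D → . C C], [D → . num D], [D → num . D], [S → . num B B], [S → num . B B] }  — shift
  I10: { [C → num D .], [D → num D .] }  — 2 reduces
  I11: { [B → id id .] }  — reduce
  I12: { [D → C C .] }  — reduce
  I13: { [B → B . D C], [C → . S S], [C → . c S C], [C → . num D], [D → . C C], [D → . num D], [S → . num B B], [S → num B B .] }  — shift, reduce
  I14: { [B → B D . C], [C → . S S], [C → . c S C], [C → . num D], [S → . num B B] }  — shift
  I15: { [B → B D C .] }  — reduce
  I16: { [C → . S S], [C → . c S C], [C → . num D], [C → c S . C], [S → . num B B] }  — shift
  I17: { [B → . B D C], [B → . id id], [S → num . B B] }  — shift
  I18: { [C → c S C .] }  — reduce
  I19: { [C → S S .] }  — reduce

I10 contains complete items [C → num D .], [D → num D .] — reduce-reduce conflict.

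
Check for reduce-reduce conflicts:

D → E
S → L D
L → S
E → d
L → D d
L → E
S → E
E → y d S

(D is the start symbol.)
Yes — I7: [D → E .] vs [L → E .]; I9: [E → y d S .] vs [L → S .]

Augment with D' → D and build the canonical LR(0) collection (I0 = CLOSURE({[D' → . D]}), then GOTO on every symbol after a dot until no new states appear). It has 12 states:
  I0: { [D → . E], [D' → . D], [E → . d], [E → . y d S] }  — shift
  I1: { [D' → D .] }  — accept
  I2: { [D → E .] }  — reduce
  I3: { [E → d .] }  — reduce
  I4: { [E → y . d S] }  — shift
  I5: { [D → . E], [E → . d], [E → . y d S], [E → y d . S], [L → . D d], [L → . E], [L → . S], [S → . E], [S → . L D] }  — shift
  I6: { [L → D . d] }  — shift
  I7: { [D → E .], [L → E .], [S → E .] }  — 3 reduces
  I8: { [D → . E], [E → . d], [E → . y d S], [S → L . D] }  — shift
  I9: { [E → y d S .], [L → S .] }  — 2 reduces
  I10: { [S → L D .] }  — reduce
  I11: { [L → D d .] }  — reduce

I7 contains complete items [D → E .], [L → E .], [S → E .] — reduce-reduce conflict.
I9 contains complete items [E → y d S .], [L → S .] — reduce-reduce conflict.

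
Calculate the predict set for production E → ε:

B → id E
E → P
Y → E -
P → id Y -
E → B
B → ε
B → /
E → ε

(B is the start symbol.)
{ $, '-' }

PREDICT(E → ε) = (FIRST(RHS) \ {ε}) ∪ (FOLLOW(E) if ε ∈ FIRST(RHS), i.e. RHS ⇒* ε)
The right-hand side is ε (FIRST(ε) = { ε }), so the predict set is FOLLOW(E) = { $, '-' }
PREDICT(E → ε) = { $, '-' }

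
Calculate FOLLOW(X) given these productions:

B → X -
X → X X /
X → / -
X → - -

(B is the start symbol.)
In B → X -: X is followed by '-', add FIRST('-') \ {ε} = { '-' }
In X → X X /: X is followed by X '/', add FIRST(X '/') \ {ε} = { '-', '/' }
In X → X X /: X is followed by '/', add FIRST('/') \ {ε} = { '/' }

Taking the union: FOLLOW(X) = { '-', '/' }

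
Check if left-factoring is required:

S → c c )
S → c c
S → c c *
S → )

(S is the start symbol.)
Yes, S has productions with common prefix 'c c'

Left-factoring is needed when two productions for the same non-terminal
share a common prefix on the right-hand side.

Productions for S:
  S → c c )
  S → c c
  S → c c *
  S → )

Found common prefix 'c c' in productions for S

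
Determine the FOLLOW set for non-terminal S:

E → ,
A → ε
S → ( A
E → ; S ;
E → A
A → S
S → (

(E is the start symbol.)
{ $, ';' }

To compute FOLLOW(S), find every occurrence of S on a right-hand side N → α S β: add FIRST(β) \ {ε}, and if β is empty or nullable also add FOLLOW(N). Iterate to a fixed point.

In E → ; S ;: S is followed by ';', add FIRST(';') \ {ε} = { ';' }
In A → S: S is at the end, add FOLLOW(A)

The FOLLOW sets referred to above (computed the same way, to a fixed point):
  FOLLOW(A) = { $, ';' }

Taking the union: FOLLOW(S) = { $, ';' }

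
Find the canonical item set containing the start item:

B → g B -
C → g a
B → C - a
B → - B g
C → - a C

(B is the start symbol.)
First, augment the grammar with B' → B
I₀ = CLOSURE({ [B' → . B] }):
  [B' → . B] has the dot before B: add [B → . g B -], [B → . C - a], [B → . - B g]
  [B → . C - a] has the dot before C: add [C → . g a], [C → . - a C]
No further items can be added.

I₀ = { [B → . - B g], [B → . C - a], [B → . g B -], [B' → . B], [C → . - a C], [C → . g a] }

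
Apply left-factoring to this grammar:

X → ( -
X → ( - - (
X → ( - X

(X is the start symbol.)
Left-factoring transforms A → αβ₁ | αβ₂ into A → αA' and A' → β₁ | β₂
(α is the longest common prefix among the alternatives). Repeat until
no nonterminal has two alternatives with a common prefix.

Round 1: X has alternatives sharing prefix '( -'. Introduce X': X → ( - X'
  Add: X' → ε
  Add: X' → - (
  Add: X' → X

No remaining common prefixes — done.

Resulting grammar:
X → ( - X'
X' → ε
X' → - (
X' → X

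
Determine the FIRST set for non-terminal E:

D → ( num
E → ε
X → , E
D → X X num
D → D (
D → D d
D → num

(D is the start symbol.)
To compute FIRST(E), examine every production with E on the left-hand side, reading each right-hand side left to right until a non-nullable symbol is reached.

From E → ε:
  - ε-production, so ε ∈ FIRST(E)

Collecting: FIRST(E) = { ε }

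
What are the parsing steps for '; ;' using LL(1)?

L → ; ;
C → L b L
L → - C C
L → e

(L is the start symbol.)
LL(1) parsing maintains a stack (initially the start symbol over $) and the input. At each step: if the stack top is a terminal, match it against the current input token; if it is a non-terminal N, replace it with the RHS of M[N, lookahead] (the unique production whose predict set contains the lookahead).

Stack is shown with the top on the left.

Stack  Input  Action
--------------------
L $    ; ; $  output L → ; ;
; ; $  ; ; $  match ';'
; $    ; $    match ';'
$      $      accept

The string is accepted.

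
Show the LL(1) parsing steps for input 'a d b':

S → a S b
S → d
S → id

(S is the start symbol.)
Stack is shown with the top on the left.

Stack    Input    Action
------------------------
S $      a d b $  output S → a S b
a S b $  a d b $  match 'a'
S b $    d b $    output S → d
d b $    d b $    match 'd'
b $      b $      match 'b'
$        $        accept

The string is accepted.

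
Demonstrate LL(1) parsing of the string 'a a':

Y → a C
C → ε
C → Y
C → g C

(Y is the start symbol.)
LL(1) parsing maintains a stack (initially the start symbol over $) and the input. At each step: if the stack top is a terminal, match it against the current input token; if it is a non-terminal N, replace it with the RHS of M[N, lookahead] (the unique production whose predict set contains the lookahead).

Stack is shown with the top on the left.

Stack  Input  Action
--------------------
Y $    a a $  output Y → a C
a C $  a a $  match 'a'
C $    a $    output C → Y
Y $    a $    output Y → a C
a C $  a $    match 'a'
C $    $      output C → ε
$      $      accept

The string is accepted.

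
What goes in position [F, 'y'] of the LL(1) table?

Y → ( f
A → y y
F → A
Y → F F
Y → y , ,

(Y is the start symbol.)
To find M[F, 'y'], we find productions for F where 'y' is in the predict set (PREDICT(N → α) = (FIRST(α) \ {ε}) ∪ (FOLLOW(N) if α ⇒* ε)).

Relevant sets:
  FIRST(A) = { 'y' }

F → A: PREDICT = { 'y' }
  'y' is in predict set, so this production goes in M[F, 'y']

M[F, 'y'] = F → A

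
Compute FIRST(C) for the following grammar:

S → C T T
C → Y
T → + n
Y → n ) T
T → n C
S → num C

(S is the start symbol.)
{ 'n' }

To compute FIRST(C), examine every production with C on the left-hand side, reading each right-hand side left to right until a non-nullable symbol is reached.

FIRST sets of the other non-terminals involved (by the same procedure, iterated to a fixed point):
  FIRST(Y) = { 'n' }

From C → Y:
  - Y is a non-terminal: add FIRST(Y) \ {ε} = { 'n' }
    Y is not nullable, so stop

Collecting: FIRST(C) = { 'n' }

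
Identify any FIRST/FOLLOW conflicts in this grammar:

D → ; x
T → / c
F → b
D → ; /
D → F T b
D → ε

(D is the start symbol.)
A FIRST/FOLLOW conflict occurs when a non-terminal N has a nullable alternative N → β (β ⇒* ε) and another alternative N → α with FIRST(α) ∩ FOLLOW(N) ≠ ∅: on such a lookahead the parser cannot decide between expanding α and letting N vanish via β.

Nullable non-terminals: D.
FIRST sets used below: FIRST(F) = { 'b' }

D: nullable alternative(s) D → ε; FOLLOW(D) = { $ }
  D → ; x: FIRST \ {ε} = { ';' } — disjoint from FOLLOW(D)
  D → ; /: FIRST \ {ε} = { ';' } — disjoint from FOLLOW(D)
  D → F T b: FIRST \ {ε} = { 'b' } — disjoint from FOLLOW(D)
  D → ε: FIRST \ {ε} = { } — this is the only nullable alternative, skip

F, T have no nullable alternative, so no FIRST/FOLLOW check is needed there.

No FIRST/FOLLOW conflicts found.

Answer: No FIRST/FOLLOW conflicts.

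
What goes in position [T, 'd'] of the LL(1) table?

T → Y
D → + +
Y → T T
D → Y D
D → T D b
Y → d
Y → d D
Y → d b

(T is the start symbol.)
T → Y

To find M[T, 'd'], we find productions for T where 'd' is in the predict set (PREDICT(N → α) = (FIRST(α) \ {ε}) ∪ (FOLLOW(N) if α ⇒* ε)).

Relevant sets:
  FIRST(Y) = { 'd' }

T → Y: PREDICT = { 'd' }
  'd' is in predict set, so this production goes in M[T, 'd']

M[T, 'd'] = T → Y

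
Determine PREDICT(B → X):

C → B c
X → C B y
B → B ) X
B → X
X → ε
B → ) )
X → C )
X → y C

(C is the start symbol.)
{ ')', 'c', 'y' }

PREDICT(B → X) = (FIRST(RHS) \ {ε}) ∪ (FOLLOW(B) if ε ∈ FIRST(RHS), i.e. RHS ⇒* ε)
FIRST(X) = { ')', 'c', 'y', ε }
FIRST(X) = { ')', 'c', 'y', ε }
ε ∈ FIRST(X) (the right-hand side is nullable), so add FOLLOW(B) = { ')', 'c', 'y' }
PREDICT(B → X) = { ')', 'c', 'y' }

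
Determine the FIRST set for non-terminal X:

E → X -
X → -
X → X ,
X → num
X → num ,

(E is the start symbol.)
To compute FIRST(X), examine every production with X on the left-hand side, reading each right-hand side left to right until a non-nullable symbol is reached.

From X → -:
  - '-' is a terminal: add '-' and stop
From X → X ,:
  - X is the symbol being defined: contributes nothing new
    X is not nullable, so stop
From X → num:
  - num is a terminal: add 'num' and stop
From X → num ,:
  - num is a terminal: add 'num' and stop

Collecting: FIRST(X) = { '-', 'num' }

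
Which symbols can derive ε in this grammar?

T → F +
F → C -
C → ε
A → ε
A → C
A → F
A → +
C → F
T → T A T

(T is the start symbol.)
ε-productions: C → ε, A → ε
So C, A are immediately nullable.
No further non-terminal can be added: every production for the remaining non-terminals contains a terminal or a non-nullable non-terminal.
Nullable = { 'A', 'C' }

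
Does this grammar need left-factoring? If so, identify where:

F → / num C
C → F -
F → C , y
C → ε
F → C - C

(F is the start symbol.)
Left-factoring is needed when two productions for the same non-terminal
share a common prefix on the right-hand side.

Productions for F:
  F → / num C
  F → C , y
  F → C - C
Productions for C:
  C → F -
  C → ε

Found common prefix 'C' in productions for F

Answer: Yes, F has productions with common prefix 'C'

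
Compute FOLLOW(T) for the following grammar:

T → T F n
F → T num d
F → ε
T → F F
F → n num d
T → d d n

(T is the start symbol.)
{ $, 'd', 'n', 'num' }

To compute FOLLOW(T), find every occurrence of T on a right-hand side N → α T β: add FIRST(β) \ {ε}, and if β is empty or nullable also add FOLLOW(N). Iterate to a fixed point.

T is the start symbol, so $ ∈ FOLLOW(T).
In T → T F n: T is followed by F n, add FIRST(F n) \ {ε} = { 'd', 'n', 'num' }
In F → T num d: T is followed by num d, add FIRST(num d) \ {ε} = { 'num' }

Taking the union: FOLLOW(T) = { $, 'd', 'n', 'num' }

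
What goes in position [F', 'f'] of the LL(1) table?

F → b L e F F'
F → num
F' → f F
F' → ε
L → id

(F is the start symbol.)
To find M[F', 'f'], we find productions for F' where 'f' is in the predict set (PREDICT(N → α) = (FIRST(α) \ {ε}) ∪ (FOLLOW(N) if α ⇒* ε)).

Relevant sets:
  FOLLOW(F') = { $, 'f' }

F' → f F: PREDICT = { 'f' }
  'f' is in predict set, so this production goes in M[F', 'f']
F' → ε: PREDICT = { $, 'f' }
  'f' is in predict set, so this production goes in M[F', 'f']

M[F', 'f'] = F' → f F, F' → ε  (a multiply-defined cell — the grammar is not LL(1))

Answer: F' → f F, F' → ε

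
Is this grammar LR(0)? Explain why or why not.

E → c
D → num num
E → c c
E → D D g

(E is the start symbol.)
No. Shift-reduce conflict between [E → c .] and [E → c . c]

Augment with E' → E and build the canonical LR(0) collection (I0 = CLOSURE({[E' → . E]}), then GOTO on every symbol after a dot until no new states appear). It has 9 states:
  I0: { [D → . num num], [E → . D D g], [E → . c c], [E → . c], [E' → . E] }  — shift
  I1: { [D → . num num], [E → D . D g] }  — shift
  I2: { [E' → E .] }  — accept
  I3: { [E → c . c], [E → c .] }  — shift, reduce
  I4: { [D → num . num] }  — shift
  I5: { [D → num num .] }  — reduce
  I6: { [E → c c .] }  — reduce
  I7: { [E → D D . g] }  — shift
  I8: { [E → D D g .] }  — reduce

Conflict in state I3:
  Shift-reduce conflict between [E → c .] and [E → c . c]
So the grammar is NOT LR(0).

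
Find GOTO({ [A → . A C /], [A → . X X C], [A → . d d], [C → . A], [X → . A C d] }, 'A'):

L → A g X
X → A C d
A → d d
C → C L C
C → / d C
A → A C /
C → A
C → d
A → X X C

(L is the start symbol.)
GOTO(I, 'A') = CLOSURE({ [A → αX.β] : [A → α.Xβ] ∈ I, X = 'A' })

Items with dot before 'A', with the dot advanced:
  [A → . A C /] → [A → A . C /]
  [C → . A] → [C → A .]
  [X → . A C d] → [X → A . C d]
Closure of the advanced items:
  [A → A . C /] has the dot before C: add [C → . C L C], [C → . / d C], [C → . A], [C → . d]
  [C → . A] has the dot before A: add [A → . d d], [A → . A C /], [A → . X X C]
  [A → . X X C] has the dot before X: add [X → . A C d]

GOTO = { [A → . A C /], [A → . X X C], [A → . d d], [A → A . C /], [C → . / d C], [C → . A], [C → . C L C], [C → . d], [C → A .], [X → . A C d], [X → A . C d] }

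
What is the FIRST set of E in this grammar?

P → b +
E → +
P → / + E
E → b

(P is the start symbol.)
To compute FIRST(E), examine every production with E on the left-hand side, reading each right-hand side left to right until a non-nullable symbol is reached.

From E → +:
  - '+' is a terminal: add '+' and stop
From E → b:
  - b is a terminal: add 'b' and stop

Collecting: FIRST(E) = { '+', 'b' }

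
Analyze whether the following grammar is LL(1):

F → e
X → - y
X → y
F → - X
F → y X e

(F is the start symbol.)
Yes, the grammar is LL(1).

For F:
  PREDICT(F → e) = { 'e' }
  PREDICT(F → '-' X) = { '-' }
  PREDICT(F → y X e) = { 'y' }
For X:
  PREDICT(X → '-' y) = { '-' }
  PREDICT(X → y) = { 'y' }

All predict sets are disjoint. The grammar IS LL(1).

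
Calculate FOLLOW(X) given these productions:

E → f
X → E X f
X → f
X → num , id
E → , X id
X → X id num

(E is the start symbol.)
In X → E X f: X is followed by f, add FIRST(f) \ {ε} = { 'f' }
In E → , X id: X is followed by id, add FIRST(id) \ {ε} = { 'id' }
In X → X id num: X is followed by id num, add FIRST(id num) \ {ε} = { 'id' }

Taking the union: FOLLOW(X) = { 'f', 'id' }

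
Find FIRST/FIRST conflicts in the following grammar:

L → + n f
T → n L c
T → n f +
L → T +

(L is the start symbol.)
Yes. T → n L c / T → n f '+' on { 'n' }

FIRST sets of the non-terminals at (or reachable through a nullable prefix from) the front of some alternative:
  FIRST(T) = { 'n' }

Productions for L:
  L → + n f: FIRST = { '+' }
  L → T +: FIRST = { 'n' }
Productions for T:
  T → n L c: FIRST = { 'n' }
  T → n f +: FIRST = { 'n' }

Conflict for T: T → n L c and T → n f +
  Overlap: { 'n' }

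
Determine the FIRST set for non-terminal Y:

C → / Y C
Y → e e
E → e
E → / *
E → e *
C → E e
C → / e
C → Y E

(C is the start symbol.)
{ 'e' }

To compute FIRST(Y), examine every production with Y on the left-hand side, reading each right-hand side left to right until a non-nullable symbol is reached.

From Y → e e:
  - e is a terminal: add 'e' and stop

Collecting: FIRST(Y) = { 'e' }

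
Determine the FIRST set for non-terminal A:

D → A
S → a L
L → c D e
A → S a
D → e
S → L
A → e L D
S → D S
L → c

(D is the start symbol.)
FIRST sets of the other non-terminals involved (by the same procedure, iterated to a fixed point):
  FIRST(S) = { 'a', 'c', 'e' }

From A → S a:
  - S is a non-terminal: add FIRST(S) \ {ε} = { 'a', 'c', 'e' }
    S is not nullable, so stop
From A → e L D:
  - e is a terminal: add 'e' and stop

Collecting: FIRST(A) = { 'a', 'c', 'e' }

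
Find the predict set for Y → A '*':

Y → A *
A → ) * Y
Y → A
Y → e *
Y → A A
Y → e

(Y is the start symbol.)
{ ')' }

PREDICT(Y → A '*') = (FIRST(RHS) \ {ε}) ∪ (FOLLOW(Y) if ε ∈ FIRST(RHS), i.e. RHS ⇒* ε)
FIRST(A) = { ')' }
FIRST(A '*') = { ')' }
ε ∉ FIRST(A '*'), so FOLLOW(Y) is not added.
PREDICT(Y → A '*') = { ')' }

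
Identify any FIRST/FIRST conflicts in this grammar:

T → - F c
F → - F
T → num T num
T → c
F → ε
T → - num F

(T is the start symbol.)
Yes. T → '-' F c / T → '-' num F on { '-' }

A FIRST/FIRST conflict occurs when two productions N → α and N → β for the same non-terminal have FIRST(α) ∩ FIRST(β) ≠ ∅ (with ε ∈ FIRST of a nullable right-hand side, so two nullable alternatives also conflict).

Productions for T:
  T → - F c: FIRST = { '-' }
  T → num T num: FIRST = { 'num' }
  T → c: FIRST = { 'c' }
  T → - num F: FIRST = { '-' }
Productions for F:
  F → - F: FIRST = { '-' }
  F → ε: FIRST = { ε }

Conflict for T: T → - F c and T → - num F
  Overlap: { '-' }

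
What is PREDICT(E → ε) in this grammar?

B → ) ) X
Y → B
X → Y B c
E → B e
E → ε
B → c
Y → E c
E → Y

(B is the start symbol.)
PREDICT(E → ε) = (FIRST(RHS) \ {ε}) ∪ (FOLLOW(E) if ε ∈ FIRST(RHS), i.e. RHS ⇒* ε)
The right-hand side is ε (FIRST(ε) = { ε }), so the predict set is FOLLOW(E) = { 'c' }
PREDICT(E → ε) = { 'c' }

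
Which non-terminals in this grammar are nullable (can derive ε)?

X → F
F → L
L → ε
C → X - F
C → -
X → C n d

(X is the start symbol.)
ε-productions: L → ε
So L is immediately nullable.
F → L: every symbol on the right is nullable, so F is nullable too.
X → F: every symbol on the right is nullable, so X is nullable too.
No further non-terminal can be added: every production for the remaining non-terminals contains a terminal or a non-nullable non-terminal.
Nullable = { 'F', 'L', 'X' }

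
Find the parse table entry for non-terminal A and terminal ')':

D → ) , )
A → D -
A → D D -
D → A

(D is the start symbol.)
A → D -, A → D D -

To find M[A, ')'], we find productions for A where ')' is in the predict set (PREDICT(N → α) = (FIRST(α) \ {ε}) ∪ (FOLLOW(N) if α ⇒* ε)).

Relevant sets:
  FIRST(D) = { ')' }

A → D -: PREDICT = { ')' }
  ')' is in predict set, so this production goes in M[A, ')']
A → D D -: PREDICT = { ')' }
  ')' is in predict set, so this production goes in M[A, ')']

M[A, ')'] = A → D -, A → D D -  (a multiply-defined cell — the grammar is not LL(1))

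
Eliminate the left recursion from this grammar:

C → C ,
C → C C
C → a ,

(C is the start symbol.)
C is directly left-recursive. The standard transformation for
  A → A α₁ | ... | A α_m | β₁ | ... | β_n
is
  A  → β₁ A' | ... | β_n A'
  A' → α₁ A' | ... | α_m A' | ε

C → a , becomes C → a , C'
C → C , becomes C' → , C'
C → C C becomes C' → C C'
Add C' → ε

Resulting grammar:
C → a , C'
C' → , C'
C' → C C'
C' → ε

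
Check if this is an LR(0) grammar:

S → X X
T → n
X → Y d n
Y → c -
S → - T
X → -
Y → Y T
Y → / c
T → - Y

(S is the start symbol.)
Augment with S' → S and build the canonical LR(0) collection (I0 = CLOSURE({[S' → . S]}), then GOTO on every symbol after a dot until no new states appear). It has 18 states:
  I0: { [S → . - T], [S → . X X], [S' → . S], [X → . -], [X → . Y d n], [Y → . / c], [Y → . Y T], [Y → . c -] }  — shift
  I1: { [S → - . T], [T → . - Y], [T → . n], [X → - .] }  — shift, reduce
  I2: { [Y → / . c] }  — shift
  I3: { [S' → S .] }  — accept
  I4: { [S → X . X], [X → . -], [X → . Y d n], [Y → . / c], [Y → . Y T], [Y → . c -] }  — shift
  I5: { [T → . - Y], [T → . n], [X → Y . d n], [Y → Y . T] }  — shift
  I6: { [Y → c . -] }  — shift
  I7: { [Y → c - .] }  — reduce
  I8: { [T → - . Y], [Y → . / c], [Y → . Y T], [Y → . c -] }  — shift
  I9: { [Y → Y T .] }  — reduce
  I10: { [X → Y d . n] }  — shift
  I11: { [T → n .] }  — reduce
  I12: { [X → Y d n .] }  — reduce
  I13: { [T → - Y .], [T → . - Y], [T → . n], [Y → Y . T] }  — shift, reduce
  I14: { [X → - .] }  — reduce
  I15: { [S → X X .] }  — reduce
  I16: { [Y → / c .] }  — reduce
  I17: { [S → - T .] }  — reduce

Conflict in state I1:
  Shift-reduce conflict between [X → - .] and [T → . - Y]
So the grammar is NOT LR(0).

Answer: No. Shift-reduce conflict between [X → - .] and [T → . - Y]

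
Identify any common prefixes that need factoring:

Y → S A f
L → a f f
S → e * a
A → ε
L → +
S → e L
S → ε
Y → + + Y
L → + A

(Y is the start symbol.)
Left-factoring is needed when two productions for the same non-terminal
share a common prefix on the right-hand side.

Productions for Y:
  Y → S A f
  Y → + + Y
Productions for L:
  L → a f f
  L → +
  L → + A
Productions for S:
  S → e * a
  S → e L
  S → ε

Found common prefix '+' in productions for L
Found common prefix 'e' in productions for S

Answer: Yes, L has productions with common prefix '+'; S has productions with common prefix 'e'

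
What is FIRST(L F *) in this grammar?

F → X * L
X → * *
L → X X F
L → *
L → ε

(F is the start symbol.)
{ '*' }

FIRST sets of the non-terminals involved (from the grammar, by fixed-point iteration):
  FIRST(L) = { '*', ε }
  FIRST(F) = { '*' }

To compute FIRST(L F *), process the symbols left to right:
Symbol L is a non-terminal. Add FIRST(L) \ {ε} = { '*' }
L is nullable (ε ∈ FIRST(L)), continue to the next symbol.
Symbol F is a non-terminal. Add FIRST(F) \ {ε} = { '*' }
F is not nullable (ε ∉ FIRST(F)), so stop here.
FIRST(L F *) = { '*' }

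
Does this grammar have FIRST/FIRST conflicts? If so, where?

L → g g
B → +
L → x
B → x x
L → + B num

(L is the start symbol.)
No FIRST/FIRST conflicts.

Productions for L:
  L → g g: FIRST = { 'g' }
  L → x: FIRST = { 'x' }
  L → + B num: FIRST = { '+' }
Productions for B:
  B → +: FIRST = { '+' }
  B → x x: FIRST = { 'x' }

All alternatives of each non-terminal have pairwise disjoint FIRST sets.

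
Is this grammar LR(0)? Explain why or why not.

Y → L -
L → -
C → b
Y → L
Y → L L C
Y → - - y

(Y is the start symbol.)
No. Shift-reduce conflict between [L → - .] and [Y → - . - y]

A grammar is LR(0) if no state in the canonical LR(0) collection has:
  - both a shift item (dot before a terminal) and a complete item (shift-reduce conflict), or
  - two or more complete items (reduce-reduce conflict; the accept item [Y' → Y .] counts as a complete item here).

Augment with Y' → Y and build the canonical LR(0) collection (I0 = CLOSURE({[Y' → . Y]}), then GOTO on every symbol after a dot until no new states appear). It has 10 states:
  I0: { [L → . -], [Y → . - - y], [Y → . L -], [Y → . L L C], [Y → . L], [Y' → . Y] }  — shift
  I1: { [L → - .], [Y → - . - y] }  — shift, reduce
  I2: { [L → . -], [Y → L . -], [Y → L . L C], [Y → L .] }  — shift, reduce
  I3: { [Y' → Y .] }  — accept
  I4: { [L → - .], [Y → L - .] }  — 2 reduces
  I5: { [C → . b], [Y → L L . C] }  — shift
  I6: { [Y → L L C .] }  — reduce
  I7: { [C → b .] }  — reduce
  I8: { [Y → - - . y] }  — shift
  I9: { [Y → - - y .] }  — reduce

Conflict in state I1:
  Shift-reduce conflict between [L → - .] and [Y → - . - y]
So the grammar is NOT LR(0).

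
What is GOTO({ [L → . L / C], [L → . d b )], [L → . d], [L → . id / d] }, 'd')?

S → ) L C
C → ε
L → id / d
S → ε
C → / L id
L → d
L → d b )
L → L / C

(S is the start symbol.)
{ [L → d . b )], [L → d .] }

GOTO(I, 'd') = CLOSURE({ [A → αX.β] : [A → α.Xβ] ∈ I, X = 'd' })

Items with dot before 'd', with the dot advanced:
  [L → . d] → [L → d .]
  [L → . d b )] → [L → d . b )]
Closure adds nothing (no advanced item has the dot before a non-terminal).

GOTO = { [L → d . b )], [L → d .] }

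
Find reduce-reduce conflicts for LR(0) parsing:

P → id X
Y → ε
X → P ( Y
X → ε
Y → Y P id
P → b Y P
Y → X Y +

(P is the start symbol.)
Augment with P' → P and build the canonical LR(0) collection (I0 = CLOSURE({[P' → . P]}), then GOTO on every symbol after a dot until no new states appear). It has 15 states:
  I0: { [P → . b Y P], [P → . id X], [P' → . P] }  — shift
  I1: { [P' → P .] }  — accept
  I2: { [P → . b Y P], [P → . id X], [P → b . Y P], [X → . P ( Y], [X → .], [Y → . X Y +], [Y → . Y P id], [Y → .] }  — shift, 2 reduces
  I3: { [P → . b Y P], [P → . id X], [P → id . X], [X → . P ( Y], [X → .] }  — shift, reduce
  I4: { [X → P . ( Y] }  — shift
  I5: { [P → id X .] }  — reduce
  I6: { [P → . b Y P], [P → . id X], [X → . P ( Y], [X → .], [X → P ( . Y], [Y → . X Y +], [Y → . Y P id], [Y → .] }  — shift, 2 reduces
  I7: { [P → . b Y P], [P → . id X], [X → . P ( Y], [X → .], [Y → . X Y +], [Y → . Y P id], [Y → .], [Y → X . Y +] }  — shift, 2 reduces
  I8: { [P → . b Y P], [P → . id X], [X → P ( Y .], [Y → Y . P id] }  — shift, reduce
  I9: { [Y → Y P . id] }  — shift
  I10: { [Y → Y P id .] }  — reduce
  I11: { [P → . b Y P], [P → . id X], [Y → X Y . +], [Y → Y . P id] }  — shift
  I12: { [Y → X Y + .] }  — reduce
  I13: { [P → . b Y P], [P → . id X], [P → b Y . P], [Y → Y . P id] }  — shift
  I14: { [P → b Y P .], [Y → Y P . id] }  — shift, reduce

I2 contains complete items [X → .], [Y → .] — reduce-reduce conflict.
I6 contains complete items [X → .], [Y → .] — reduce-reduce conflict.
I7 contains complete items [X → .], [Y → .] — reduce-reduce conflict.

Answer: Yes — I2: [X → .] vs [Y → .]; I6: [X → .] vs [Y → .]; I7: [X → .] vs [Y → .]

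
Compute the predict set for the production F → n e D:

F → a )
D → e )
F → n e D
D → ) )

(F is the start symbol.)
PREDICT(F → n e D) = (FIRST(RHS) \ {ε}) ∪ (FOLLOW(F) if ε ∈ FIRST(RHS), i.e. RHS ⇒* ε)
FIRST(n e D) = { 'n' }
ε ∉ FIRST(n e D), so FOLLOW(F) is not added.
PREDICT(F → n e D) = { 'n' }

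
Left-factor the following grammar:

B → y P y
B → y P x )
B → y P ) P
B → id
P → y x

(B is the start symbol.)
B → y P B'
B' → y
B' → x )
B' → ) P
B → id
P → y x

Left-factoring transforms A → αβ₁ | αβ₂ into A → αA' and A' → β₁ | β₂
(α is the longest common prefix among the alternatives). Repeat until
no nonterminal has two alternatives with a common prefix.

Round 1: B has alternatives sharing prefix 'y P'. Introduce B': B → y P B'
  Add: B' → y
  Add: B' → x )
  Add: B' → ) P

No remaining common prefixes — done.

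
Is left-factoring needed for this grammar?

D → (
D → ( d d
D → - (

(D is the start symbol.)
Yes, D has productions with common prefix '('

Left-factoring is needed when two productions for the same non-terminal
share a common prefix on the right-hand side.

Productions for D:
  D → (
  D → ( d d
  D → - (

Found common prefix '(' in productions for D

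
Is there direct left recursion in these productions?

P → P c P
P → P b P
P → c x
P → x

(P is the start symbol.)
Direct left recursion occurs when N → N α for some non-terminal N (the right-hand side begins with the left-hand side itself).

P → P c P: LEFT RECURSIVE (starts with P)
P → P b P: LEFT RECURSIVE (starts with P)
P → c x: starts with c
P → x: starts with x

The grammar has direct left recursion on: P.

Answer: Yes, P is left-recursive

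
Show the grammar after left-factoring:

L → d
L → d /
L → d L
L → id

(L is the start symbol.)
Left-factoring transforms A → αβ₁ | αβ₂ into A → αA' and A' → β₁ | β₂
(α is the longest common prefix among the alternatives). Repeat until
no nonterminal has two alternatives with a common prefix.

Round 1: L has alternatives sharing prefix 'd'. Introduce L': L → d L'
  Add: L' → ε
  Add: L' → /
  Add: L' → L

No remaining common prefixes — done.

Resulting grammar:
L → d L'
L' → ε
L' → /
L' → L
L → id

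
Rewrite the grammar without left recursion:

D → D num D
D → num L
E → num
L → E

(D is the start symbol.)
D is directly left-recursive. The standard transformation for
  A → A α₁ | ... | A α_m | β₁ | ... | β_n
is
  A  → β₁ A' | ... | β_n A'
  A' → α₁ A' | ... | α_m A' | ε

D → num L becomes D → num L D'
D → D num D becomes D' → num D D'
Add D' → ε

Productions for other non-terminals are unchanged:
  E → num
  L → E

Resulting grammar:
D → num L D'
D' → num D D'
D' → ε
E → num
L → E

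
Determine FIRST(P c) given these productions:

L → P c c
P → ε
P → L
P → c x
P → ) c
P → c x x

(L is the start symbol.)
FIRST sets of the non-terminals involved (from the grammar, by fixed-point iteration):
  FIRST(P) = { ')', 'c', ε }

To compute FIRST(P c), process the symbols left to right:
Symbol P is a non-terminal. Add FIRST(P) \ {ε} = { ')', 'c' }
P is nullable (ε ∈ FIRST(P)), continue to the next symbol.
Symbol c is a terminal. Add 'c' and stop.
FIRST(P c) = { ')', 'c' }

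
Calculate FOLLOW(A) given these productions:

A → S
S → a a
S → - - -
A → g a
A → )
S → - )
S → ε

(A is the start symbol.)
{ $ }

To compute FOLLOW(A), find every occurrence of A on a right-hand side N → α A β: add FIRST(β) \ {ε}, and if β is empty or nullable also add FOLLOW(N). Iterate to a fixed point.

A is the start symbol, so $ ∈ FOLLOW(A).
A does not occur on any right-hand side.

Taking the union: FOLLOW(A) = { $ }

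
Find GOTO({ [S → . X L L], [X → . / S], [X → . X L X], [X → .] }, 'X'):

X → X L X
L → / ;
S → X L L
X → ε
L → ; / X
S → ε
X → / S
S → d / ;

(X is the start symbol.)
GOTO(I, 'X') = CLOSURE({ [A → αX.β] : [A → α.Xβ] ∈ I, X = 'X' })

Items with dot before 'X', with the dot advanced:
  [S → . X L L] → [S → X . L L]
  [X → . X L X] → [X → X . L X]
Closure of the advanced items:
  [S → X . L L] has the dot before L: add [L → . / ;], [L → . ; / X]

GOTO = { [L → . / ;], [L → . ; / X], [S → X . L L], [X → X . L X] }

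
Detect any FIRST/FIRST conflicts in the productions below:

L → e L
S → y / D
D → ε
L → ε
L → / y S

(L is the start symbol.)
No FIRST/FIRST conflicts.

A FIRST/FIRST conflict occurs when two productions N → α and N → β for the same non-terminal have FIRST(α) ∩ FIRST(β) ≠ ∅ (with ε ∈ FIRST of a nullable right-hand side, so two nullable alternatives also conflict).

Productions for L:
  L → e L: FIRST = { 'e' }
  L → ε: FIRST = { ε }
  L → / y S: FIRST = { '/' }
S, D have only one production, so no FIRST/FIRST conflict is possible there.

All alternatives of each non-terminal have pairwise disjoint FIRST sets.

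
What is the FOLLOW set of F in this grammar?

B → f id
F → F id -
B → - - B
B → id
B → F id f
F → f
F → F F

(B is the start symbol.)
To compute FOLLOW(F), find every occurrence of F on a right-hand side N → α F β: add FIRST(β) \ {ε}, and if β is empty or nullable also add FOLLOW(N). Iterate to a fixed point.

In F → F id -: F is followed by id '-', add FIRST(id '-') \ {ε} = { 'id' }
In B → F id f: F is followed by id f, add FIRST(id f) \ {ε} = { 'id' }
In F → F F: F is followed by F, add FIRST(F) \ {ε} = { 'f' }
In F → F F: F is at the end; this adds FOLLOW(F) to itself — nothing new

Taking the union: FOLLOW(F) = { 'f', 'id' }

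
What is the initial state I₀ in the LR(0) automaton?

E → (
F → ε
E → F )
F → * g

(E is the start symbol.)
{ [E → . (], [E → . F )], [E' → . E], [F → . * g], [F → .] }

First, augment the grammar with E' → E
I₀ = CLOSURE({ [E' → . E] }):
  [E' → . E] has the dot before E: add [E → . (], [E → . F )]
  [E → . F )] has the dot before F: add [F → .], [F → . * g]
No further items can be added.

I₀ = { [E → . (], [E → . F )], [E' → . E], [F → . * g], [F → .] }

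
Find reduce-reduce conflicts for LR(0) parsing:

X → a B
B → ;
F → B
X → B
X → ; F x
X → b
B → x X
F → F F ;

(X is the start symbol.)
Yes — I14: [B → ; .] vs [F → F F ; .]

A reduce-reduce conflict occurs when an LR(0) state has two complete items [A → α .] and [B → β .] — both call for a reduction, and with no lookahead the parser cannot choose between them.

Augment with X' → X and build the canonical LR(0) collection (I0 = CLOSURE({[X' → . X]}), then GOTO on every symbol after a dot until no new states appear). It has 15 states:
  I0: { [B → . ;], [B → . x X], [X → . ; F x], [X → . B], [X → . a B], [X → . b], [X' → . X] }  — shift
  I1: { [B → . ;], [B → . x X], [B → ; .], [F → . B], [F → . F F ;], [X → ; . F x] }  — shift, reduce
  I2: { [X → B .] }  — reduce
  I3: { [X' → X .] }  — accept
  I4: { [B → . ;], [B → . x X], [X → a . B] }  — shift
  I5: { [X → b .] }  — reduce
  I6: { [B → . ;], [B → . x X], [B → x . X], [X → . ; F x], [X → . B], [X → . a B], [X → . b] }  — shift
  I7: { [B → x X .] }  — reduce
  I8: { [B → ; .] }  — reduce
  I9: { [X → a B .] }  — reduce
  I10: { [F → B .] }  — reduce
  I11: { [B → . ;], [B → . x X], [F → . B], [F → . F F ;], [F → F . F ;], [X → ; F . x] }  — shift
  I12: { [B → . ;], [B → . x X], [F → . B], [F → . F F ;], [F → F . F ;], [F → F F . ;] }  — shift
  I13: { [B → . ;], [B → . x X], [B → x . X], [X → . ; F x], [X → . B], [X → . a B], [X → . b], [X → ; F x .] }  — shift, reduce
  I14: { [B → ; .], [F → F F ; .] }  — 2 reduces

I14 contains complete items [B → ; .], [F → F F ; .] — reduce-reduce conflict.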